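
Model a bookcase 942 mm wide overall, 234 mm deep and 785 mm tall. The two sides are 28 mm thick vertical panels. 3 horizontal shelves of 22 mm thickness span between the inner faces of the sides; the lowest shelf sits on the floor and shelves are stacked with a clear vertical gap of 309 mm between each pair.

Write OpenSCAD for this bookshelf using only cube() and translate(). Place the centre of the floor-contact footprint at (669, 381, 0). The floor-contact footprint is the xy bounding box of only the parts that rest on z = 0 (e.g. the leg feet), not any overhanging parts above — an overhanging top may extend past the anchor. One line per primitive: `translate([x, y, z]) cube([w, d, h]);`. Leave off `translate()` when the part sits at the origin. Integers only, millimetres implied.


translate([198, 264, 0]) cube([28, 234, 785]);
translate([1112, 264, 0]) cube([28, 234, 785]);
translate([226, 264, 0]) cube([886, 234, 22]);
translate([226, 264, 331]) cube([886, 234, 22]);
translate([226, 264, 662]) cube([886, 234, 22]);


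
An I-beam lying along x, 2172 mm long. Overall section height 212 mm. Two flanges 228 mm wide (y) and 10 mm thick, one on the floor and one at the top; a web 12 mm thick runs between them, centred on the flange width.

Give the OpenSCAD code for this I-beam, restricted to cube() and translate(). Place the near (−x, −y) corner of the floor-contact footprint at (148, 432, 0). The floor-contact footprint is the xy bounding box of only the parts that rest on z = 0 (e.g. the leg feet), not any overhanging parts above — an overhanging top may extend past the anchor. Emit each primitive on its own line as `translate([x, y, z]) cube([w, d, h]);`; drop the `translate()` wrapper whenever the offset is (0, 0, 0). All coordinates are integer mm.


translate([148, 432, 0]) cube([2172, 228, 10]);
translate([148, 540, 10]) cube([2172, 12, 192]);
translate([148, 432, 202]) cube([2172, 228, 10]);


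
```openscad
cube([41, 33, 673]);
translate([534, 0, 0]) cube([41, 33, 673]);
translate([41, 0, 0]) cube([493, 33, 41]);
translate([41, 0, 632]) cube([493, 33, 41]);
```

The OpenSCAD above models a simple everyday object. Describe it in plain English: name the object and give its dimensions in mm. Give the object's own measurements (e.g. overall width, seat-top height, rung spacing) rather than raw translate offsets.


A rectangular picture frame lying in the x–z plane (depth along y). The opening is 493 mm wide (x) by 591 mm tall (z), surrounded by a border 41 mm wide on all four sides. The frame is 33 mm deep and is made of two full-height vertical stiles with two horizontal rails fitted between them.


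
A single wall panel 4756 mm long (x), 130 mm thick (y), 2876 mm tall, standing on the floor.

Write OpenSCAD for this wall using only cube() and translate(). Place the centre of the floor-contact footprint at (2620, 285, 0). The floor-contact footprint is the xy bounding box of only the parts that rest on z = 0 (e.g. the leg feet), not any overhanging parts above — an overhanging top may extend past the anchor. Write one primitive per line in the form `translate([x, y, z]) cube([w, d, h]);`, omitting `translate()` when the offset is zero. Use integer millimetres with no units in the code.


translate([242, 220, 0]) cube([4756, 130, 2876]);


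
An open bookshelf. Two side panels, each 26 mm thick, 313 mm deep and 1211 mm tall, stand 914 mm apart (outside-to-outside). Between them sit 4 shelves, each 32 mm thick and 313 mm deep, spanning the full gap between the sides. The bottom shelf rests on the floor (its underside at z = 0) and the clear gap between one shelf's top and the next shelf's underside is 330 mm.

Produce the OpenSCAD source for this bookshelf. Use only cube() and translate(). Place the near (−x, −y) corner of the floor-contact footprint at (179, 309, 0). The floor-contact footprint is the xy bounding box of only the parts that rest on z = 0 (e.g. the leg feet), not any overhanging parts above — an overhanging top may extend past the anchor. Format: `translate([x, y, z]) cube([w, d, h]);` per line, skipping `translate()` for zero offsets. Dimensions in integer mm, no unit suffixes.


translate([179, 309, 0]) cube([26, 313, 1211]);
translate([1067, 309, 0]) cube([26, 313, 1211]);
translate([205, 309, 0]) cube([862, 313, 32]);
translate([205, 309, 362]) cube([862, 313, 32]);
translate([205, 309, 724]) cube([862, 313, 32]);
translate([205, 309, 1086]) cube([862, 313, 32]);


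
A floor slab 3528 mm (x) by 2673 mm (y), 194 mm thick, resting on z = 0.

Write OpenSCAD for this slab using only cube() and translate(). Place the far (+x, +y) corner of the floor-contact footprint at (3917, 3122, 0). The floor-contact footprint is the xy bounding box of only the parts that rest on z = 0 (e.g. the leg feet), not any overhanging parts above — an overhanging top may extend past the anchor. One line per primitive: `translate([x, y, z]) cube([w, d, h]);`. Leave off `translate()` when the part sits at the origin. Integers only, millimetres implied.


translate([389, 449, 0]) cube([3528, 2673, 194]);


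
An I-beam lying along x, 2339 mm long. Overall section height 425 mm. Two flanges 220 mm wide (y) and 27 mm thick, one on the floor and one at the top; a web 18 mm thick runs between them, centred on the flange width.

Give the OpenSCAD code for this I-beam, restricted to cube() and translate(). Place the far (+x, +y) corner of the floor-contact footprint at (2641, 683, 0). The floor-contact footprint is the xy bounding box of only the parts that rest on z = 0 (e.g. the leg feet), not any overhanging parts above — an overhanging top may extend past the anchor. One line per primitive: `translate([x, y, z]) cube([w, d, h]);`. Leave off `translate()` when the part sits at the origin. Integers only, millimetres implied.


translate([302, 463, 0]) cube([2339, 220, 27]);
translate([302, 564, 27]) cube([2339, 18, 371]);
translate([302, 463, 398]) cube([2339, 220, 27]);


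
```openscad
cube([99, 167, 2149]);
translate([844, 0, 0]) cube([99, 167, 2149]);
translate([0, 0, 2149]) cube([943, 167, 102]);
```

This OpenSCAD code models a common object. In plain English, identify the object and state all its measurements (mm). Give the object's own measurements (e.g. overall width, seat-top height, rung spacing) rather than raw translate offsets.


A door frame. The clear opening is 745 mm wide and 2149 mm high. Two 99 mm wide jambs, 167 mm deep, stand either side of the opening from the floor to the top of the opening. A 102 mm thick head sits across the top of both jambs, spanning the full outside width of the frame.


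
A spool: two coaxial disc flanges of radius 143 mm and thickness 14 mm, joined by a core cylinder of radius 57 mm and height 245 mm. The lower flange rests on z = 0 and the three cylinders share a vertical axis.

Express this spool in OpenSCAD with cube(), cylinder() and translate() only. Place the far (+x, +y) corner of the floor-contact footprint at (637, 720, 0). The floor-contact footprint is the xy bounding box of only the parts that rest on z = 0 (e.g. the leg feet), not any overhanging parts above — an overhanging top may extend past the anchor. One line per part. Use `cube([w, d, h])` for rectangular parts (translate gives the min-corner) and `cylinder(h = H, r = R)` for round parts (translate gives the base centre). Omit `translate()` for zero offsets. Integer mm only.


translate([494, 577, 0]) cylinder(h = 14, r = 143);
translate([494, 577, 14]) cylinder(h = 245, r = 57);
translate([494, 577, 259]) cylinder(h = 14, r = 143);


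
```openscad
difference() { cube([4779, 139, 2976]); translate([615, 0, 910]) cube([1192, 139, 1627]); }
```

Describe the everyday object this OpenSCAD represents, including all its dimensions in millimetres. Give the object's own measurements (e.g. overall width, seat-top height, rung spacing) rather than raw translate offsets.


A wall 4779 mm long (x), 139 mm thick (y), 2976 mm tall, with a rectangular window opening cut through it. The opening is 1192 mm wide and 1627 mm tall; its sill is at z = 910 mm and its near (−x) edge is 615 mm from the wall's −x end. The opening passes through the full wall thickness.


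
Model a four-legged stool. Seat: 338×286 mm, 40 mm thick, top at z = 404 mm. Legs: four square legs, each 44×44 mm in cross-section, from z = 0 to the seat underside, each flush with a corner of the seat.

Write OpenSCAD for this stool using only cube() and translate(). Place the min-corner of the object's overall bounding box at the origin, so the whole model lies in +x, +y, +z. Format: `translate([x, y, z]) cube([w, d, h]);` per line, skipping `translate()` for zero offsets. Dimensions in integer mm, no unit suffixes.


translate([0, 0, 364]) cube([338, 286, 40]);
cube([44, 44, 364]);
translate([294, 0, 0]) cube([44, 44, 364]);
translate([0, 242, 0]) cube([44, 44, 364]);
translate([294, 242, 0]) cube([44, 44, 364]);


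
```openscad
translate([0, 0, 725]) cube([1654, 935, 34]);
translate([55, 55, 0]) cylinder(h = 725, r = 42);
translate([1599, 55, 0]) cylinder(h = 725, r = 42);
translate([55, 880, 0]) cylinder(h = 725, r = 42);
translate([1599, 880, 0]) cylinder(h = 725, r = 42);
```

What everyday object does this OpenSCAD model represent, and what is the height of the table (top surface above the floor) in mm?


A table. The table height is 759 mm.

A 1654×935×34 slab sits at z = 725 on four Ø84 mm round legs — a table. The top surface is at 725 + 34 = 759 mm.


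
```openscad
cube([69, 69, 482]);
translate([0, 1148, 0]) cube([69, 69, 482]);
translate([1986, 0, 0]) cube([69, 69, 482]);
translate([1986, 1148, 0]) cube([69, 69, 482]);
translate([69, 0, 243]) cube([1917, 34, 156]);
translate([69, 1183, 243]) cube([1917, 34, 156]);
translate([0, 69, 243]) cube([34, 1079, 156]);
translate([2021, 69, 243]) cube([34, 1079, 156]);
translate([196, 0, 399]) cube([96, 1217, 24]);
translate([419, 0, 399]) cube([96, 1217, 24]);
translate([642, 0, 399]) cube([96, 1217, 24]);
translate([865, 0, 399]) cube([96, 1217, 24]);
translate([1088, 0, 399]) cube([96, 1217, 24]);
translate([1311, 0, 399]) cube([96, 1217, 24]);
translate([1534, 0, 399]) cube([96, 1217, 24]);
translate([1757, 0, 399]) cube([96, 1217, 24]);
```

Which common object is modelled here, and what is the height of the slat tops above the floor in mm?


A bed frame. The slat-top height is 423 mm.

Four posts, four rails, and a row of slats — a bed frame. Slats sit on the rails at z = 243 + 156 = 399; with slat thickness 24, the top is 423 mm.


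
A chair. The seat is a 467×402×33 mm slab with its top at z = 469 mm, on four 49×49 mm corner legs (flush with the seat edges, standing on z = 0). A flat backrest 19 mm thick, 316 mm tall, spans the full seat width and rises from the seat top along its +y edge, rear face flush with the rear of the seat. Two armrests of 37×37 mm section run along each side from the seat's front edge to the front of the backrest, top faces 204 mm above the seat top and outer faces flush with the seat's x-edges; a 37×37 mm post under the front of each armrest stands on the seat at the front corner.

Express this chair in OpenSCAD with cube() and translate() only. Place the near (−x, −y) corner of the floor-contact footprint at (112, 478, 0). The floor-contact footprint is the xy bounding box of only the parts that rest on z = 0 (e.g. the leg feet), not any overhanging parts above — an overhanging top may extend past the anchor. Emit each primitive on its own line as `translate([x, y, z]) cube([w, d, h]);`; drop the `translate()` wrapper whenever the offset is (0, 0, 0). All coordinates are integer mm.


// leg_h = 469 - 33 = 436
// arm post h = 204 - 37 = 167
translate([112, 478, 436]) cube([467, 402, 33]);
translate([112, 478, 0]) cube([49, 49, 436]);
translate([530, 478, 0]) cube([49, 49, 436]);
translate([112, 831, 0]) cube([49, 49, 436]);
translate([530, 831, 0]) cube([49, 49, 436]);
translate([112, 861, 469]) cube([467, 19, 316]);
translate([112, 478, 636]) cube([37, 383, 37]);
translate([542, 478, 636]) cube([37, 383, 37]);
translate([112, 478, 469]) cube([37, 37, 167]);
translate([542, 478, 469]) cube([37, 37, 167]);


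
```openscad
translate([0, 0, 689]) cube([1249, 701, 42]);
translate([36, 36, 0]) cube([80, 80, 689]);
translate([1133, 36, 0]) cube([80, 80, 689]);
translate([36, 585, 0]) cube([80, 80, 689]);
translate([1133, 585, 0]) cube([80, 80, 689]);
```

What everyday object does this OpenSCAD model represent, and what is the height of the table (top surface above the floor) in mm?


A table. The table height is 731 mm.

A 1249×701×42 slab sits at z = 689 on four 80 mm square posts — a table. The top surface is at 689 + 42 = 731 mm.


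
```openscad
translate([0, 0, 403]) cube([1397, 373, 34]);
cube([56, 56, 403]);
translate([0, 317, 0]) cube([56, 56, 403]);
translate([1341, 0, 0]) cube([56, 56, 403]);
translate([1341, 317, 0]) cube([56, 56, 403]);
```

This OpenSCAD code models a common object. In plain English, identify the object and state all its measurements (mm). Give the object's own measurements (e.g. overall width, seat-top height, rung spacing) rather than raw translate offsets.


A long wooden bench with a 1397 mm (x) × 373 mm (y) seat, 34 mm thick, its top surface 437 mm above the floor. Four 56 mm square legs at the seat corners, flush with the edges, run from z = 0 to the seat underside.


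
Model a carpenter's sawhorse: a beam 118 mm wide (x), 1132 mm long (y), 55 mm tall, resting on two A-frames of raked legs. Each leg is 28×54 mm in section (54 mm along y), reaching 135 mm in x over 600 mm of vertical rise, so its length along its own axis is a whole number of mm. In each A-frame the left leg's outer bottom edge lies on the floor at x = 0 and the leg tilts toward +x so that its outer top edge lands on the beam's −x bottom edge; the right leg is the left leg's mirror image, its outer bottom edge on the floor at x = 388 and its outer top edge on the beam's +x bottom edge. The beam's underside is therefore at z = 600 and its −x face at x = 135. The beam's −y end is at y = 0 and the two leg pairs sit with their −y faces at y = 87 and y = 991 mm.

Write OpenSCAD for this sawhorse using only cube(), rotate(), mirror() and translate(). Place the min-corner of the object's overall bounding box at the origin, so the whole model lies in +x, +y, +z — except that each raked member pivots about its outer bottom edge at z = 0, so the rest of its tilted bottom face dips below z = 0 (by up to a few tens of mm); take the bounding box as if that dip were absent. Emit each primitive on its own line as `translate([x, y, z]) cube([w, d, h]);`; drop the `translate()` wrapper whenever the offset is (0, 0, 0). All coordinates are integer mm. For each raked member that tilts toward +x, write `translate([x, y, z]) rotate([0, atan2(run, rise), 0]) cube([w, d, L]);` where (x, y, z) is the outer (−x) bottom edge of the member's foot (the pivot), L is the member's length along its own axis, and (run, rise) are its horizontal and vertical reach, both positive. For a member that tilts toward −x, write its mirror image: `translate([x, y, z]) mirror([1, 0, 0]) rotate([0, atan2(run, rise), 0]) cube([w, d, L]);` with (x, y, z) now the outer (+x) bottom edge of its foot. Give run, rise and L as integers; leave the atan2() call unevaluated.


// leg length = √(135² + 600²) = 615
// right-leg outer foot x = 2·135 + 118 = 388
// beam min-corner = (135, 0, 600)
translate([135, 0, 600]) cube([118, 1132, 55]);
translate([0, 87, 0]) rotate([0, atan2(135, 600), 0]) cube([28, 54, 615]);
translate([388, 87, 0]) mirror([1, 0, 0]) rotate([0, atan2(135, 600), 0]) cube([28, 54, 615]);
translate([0, 991, 0]) rotate([0, atan2(135, 600), 0]) cube([28, 54, 615]);
translate([388, 991, 0]) mirror([1, 0, 0]) rotate([0, atan2(135, 600), 0]) cube([28, 54, 615]);


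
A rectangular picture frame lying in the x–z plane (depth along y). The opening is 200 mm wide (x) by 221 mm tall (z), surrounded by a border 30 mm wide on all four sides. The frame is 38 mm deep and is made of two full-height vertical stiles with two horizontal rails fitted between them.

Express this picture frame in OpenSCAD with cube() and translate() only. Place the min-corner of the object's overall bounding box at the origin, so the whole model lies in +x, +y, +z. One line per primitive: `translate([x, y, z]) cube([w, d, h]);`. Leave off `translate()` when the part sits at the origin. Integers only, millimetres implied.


cube([30, 38, 281]);
translate([230, 0, 0]) cube([30, 38, 281]);
translate([30, 0, 0]) cube([200, 38, 30]);
translate([30, 0, 251]) cube([200, 38, 30]);


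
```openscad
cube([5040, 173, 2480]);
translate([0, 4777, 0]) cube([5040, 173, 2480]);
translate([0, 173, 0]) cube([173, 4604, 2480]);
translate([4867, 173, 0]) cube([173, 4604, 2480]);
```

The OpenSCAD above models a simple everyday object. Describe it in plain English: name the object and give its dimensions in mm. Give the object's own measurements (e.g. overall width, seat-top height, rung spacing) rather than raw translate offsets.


The wall frame of a small rectangular building: four walls, each 2480 mm tall and 173 mm thick, enclosing a footprint 5040 mm (x) by 4950 mm (y) outside-to-outside, with no floor or roof. The front and back walls (the −y and +y sides) span the full width; the two side walls fit between them.


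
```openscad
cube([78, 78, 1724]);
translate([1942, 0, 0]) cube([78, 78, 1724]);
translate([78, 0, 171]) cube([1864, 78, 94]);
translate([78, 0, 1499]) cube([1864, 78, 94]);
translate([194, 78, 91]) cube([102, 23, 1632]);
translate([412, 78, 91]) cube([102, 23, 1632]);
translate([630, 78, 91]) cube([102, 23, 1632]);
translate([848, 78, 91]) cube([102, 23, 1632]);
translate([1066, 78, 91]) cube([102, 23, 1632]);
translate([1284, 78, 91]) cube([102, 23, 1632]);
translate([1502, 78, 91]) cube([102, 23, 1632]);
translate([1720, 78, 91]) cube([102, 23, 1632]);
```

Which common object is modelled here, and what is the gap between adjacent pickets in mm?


A fence section. The picket gap is 116 mm.

Two posts, two rails, 8 pickets — a fence section. Span 1864 mm holds 8 pickets of 102 mm with 9 equal gaps: ⌊(1864 − 8·102) / 9⌋ = 116 mm.


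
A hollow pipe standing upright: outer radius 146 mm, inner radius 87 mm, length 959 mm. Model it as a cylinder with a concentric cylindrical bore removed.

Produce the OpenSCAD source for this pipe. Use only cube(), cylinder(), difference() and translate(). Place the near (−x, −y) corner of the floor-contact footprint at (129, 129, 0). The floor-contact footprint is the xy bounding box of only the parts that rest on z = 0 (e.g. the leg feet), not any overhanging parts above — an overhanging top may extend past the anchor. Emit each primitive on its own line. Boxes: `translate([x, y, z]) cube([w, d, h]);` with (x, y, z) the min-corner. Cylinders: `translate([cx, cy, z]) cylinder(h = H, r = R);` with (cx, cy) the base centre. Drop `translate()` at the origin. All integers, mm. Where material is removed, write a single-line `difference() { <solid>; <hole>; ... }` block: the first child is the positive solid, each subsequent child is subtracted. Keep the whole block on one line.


difference() { translate([275, 275, 0]) cylinder(h = 959, r = 146); translate([275, 275, 0]) cylinder(h = 959, r = 87); }


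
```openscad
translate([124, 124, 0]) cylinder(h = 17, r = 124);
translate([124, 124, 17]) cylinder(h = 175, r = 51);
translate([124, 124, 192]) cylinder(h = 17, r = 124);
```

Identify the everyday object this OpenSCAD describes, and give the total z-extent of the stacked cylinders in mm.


A spool. The overall height is 209 mm.

Three coaxial cylinders, large–small–large — a spool. Two 17 mm flanges and a 175 mm core give 17 + 175 + 17 = 209 mm.


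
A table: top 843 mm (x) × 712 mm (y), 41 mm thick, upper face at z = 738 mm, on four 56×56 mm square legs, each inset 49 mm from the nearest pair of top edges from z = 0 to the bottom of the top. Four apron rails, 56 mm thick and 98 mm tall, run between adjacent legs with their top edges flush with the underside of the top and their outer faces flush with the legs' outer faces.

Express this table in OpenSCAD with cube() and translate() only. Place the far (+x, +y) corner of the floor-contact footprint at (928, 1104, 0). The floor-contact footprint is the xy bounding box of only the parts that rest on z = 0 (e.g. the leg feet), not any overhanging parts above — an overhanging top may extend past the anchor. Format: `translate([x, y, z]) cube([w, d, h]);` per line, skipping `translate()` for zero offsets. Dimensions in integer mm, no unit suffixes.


translate([134, 441, 697]) cube([843, 712, 41]);
translate([183, 490, 0]) cube([56, 56, 697]);
translate([872, 490, 0]) cube([56, 56, 697]);
translate([183, 1048, 0]) cube([56, 56, 697]);
translate([872, 1048, 0]) cube([56, 56, 697]);
translate([239, 490, 599]) cube([633, 56, 98]);
translate([239, 1048, 599]) cube([633, 56, 98]);
translate([183, 546, 599]) cube([56, 502, 98]);
translate([872, 546, 599]) cube([56, 502, 98]);


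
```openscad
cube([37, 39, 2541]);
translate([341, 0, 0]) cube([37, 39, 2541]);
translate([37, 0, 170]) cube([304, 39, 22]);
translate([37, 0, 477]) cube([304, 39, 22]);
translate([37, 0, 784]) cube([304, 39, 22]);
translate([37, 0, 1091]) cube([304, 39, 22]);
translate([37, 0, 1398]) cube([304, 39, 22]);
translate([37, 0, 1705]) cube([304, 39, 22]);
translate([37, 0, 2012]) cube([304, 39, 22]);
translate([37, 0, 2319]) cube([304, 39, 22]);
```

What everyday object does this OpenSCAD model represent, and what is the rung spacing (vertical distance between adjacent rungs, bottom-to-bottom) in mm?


A ladder. The rung spacing is 307 mm.

Two tall 37×39 posts with 8 short bars between them — a ladder. Adjacent rungs sit at z = 170 and z = 477, so the spacing is 477 − 170 = 307 mm.


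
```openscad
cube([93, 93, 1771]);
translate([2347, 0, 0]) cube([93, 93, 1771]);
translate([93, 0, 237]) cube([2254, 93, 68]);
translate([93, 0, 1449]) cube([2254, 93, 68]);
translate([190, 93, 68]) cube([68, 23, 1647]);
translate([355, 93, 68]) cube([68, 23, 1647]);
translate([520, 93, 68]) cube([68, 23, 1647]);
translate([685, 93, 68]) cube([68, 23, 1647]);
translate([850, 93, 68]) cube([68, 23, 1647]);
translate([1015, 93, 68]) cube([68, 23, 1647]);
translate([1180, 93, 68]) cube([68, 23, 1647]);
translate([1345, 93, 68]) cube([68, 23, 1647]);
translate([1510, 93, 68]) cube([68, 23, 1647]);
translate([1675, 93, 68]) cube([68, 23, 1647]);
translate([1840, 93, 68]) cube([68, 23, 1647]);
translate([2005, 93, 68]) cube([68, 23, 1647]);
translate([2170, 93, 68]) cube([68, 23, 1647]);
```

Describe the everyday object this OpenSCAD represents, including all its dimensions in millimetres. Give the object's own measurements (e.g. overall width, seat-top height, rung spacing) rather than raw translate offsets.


A fence section. Two 93×93 mm posts, 1771 mm tall, stand on the floor with a clear span of 2254 mm between their inner faces. Two horizontal rails of 93×68 mm section span the gap between the posts with their undersides at z = 237 mm and z = 1449 mm, flush with the posts' −y face. 13 pickets, each 68 mm wide, 23 mm thick and 1647 mm tall, are fixed to the +y face of the rails with their bottoms at z = 68 mm, spaced across the span with a 97 mm gap after the −x post and between neighbouring pickets, with 109 mm left before the +x post.


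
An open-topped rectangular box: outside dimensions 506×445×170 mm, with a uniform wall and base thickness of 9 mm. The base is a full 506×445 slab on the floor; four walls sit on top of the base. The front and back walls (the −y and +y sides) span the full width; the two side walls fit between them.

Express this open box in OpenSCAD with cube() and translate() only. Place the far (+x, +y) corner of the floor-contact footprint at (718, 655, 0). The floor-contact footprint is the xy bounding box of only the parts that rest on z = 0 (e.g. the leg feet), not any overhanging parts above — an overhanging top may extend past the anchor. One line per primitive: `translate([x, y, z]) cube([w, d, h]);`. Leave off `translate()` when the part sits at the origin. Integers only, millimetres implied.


translate([212, 210, 0]) cube([506, 445, 9]);
translate([212, 210, 9]) cube([506, 9, 161]);
translate([212, 646, 9]) cube([506, 9, 161]);
translate([212, 219, 9]) cube([9, 427, 161]);
translate([709, 219, 9]) cube([9, 427, 161]);


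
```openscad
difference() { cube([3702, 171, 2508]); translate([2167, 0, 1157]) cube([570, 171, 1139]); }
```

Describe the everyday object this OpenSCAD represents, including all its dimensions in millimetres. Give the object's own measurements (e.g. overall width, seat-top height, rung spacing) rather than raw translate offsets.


A wall 3702 mm long (x), 171 mm thick (y), 2508 mm tall, with a rectangular window opening cut through it. The opening is 570 mm wide and 1139 mm tall; its sill is at z = 1157 mm and its near (−x) edge is 2167 mm from the wall's −x end. The opening passes through the full wall thickness.


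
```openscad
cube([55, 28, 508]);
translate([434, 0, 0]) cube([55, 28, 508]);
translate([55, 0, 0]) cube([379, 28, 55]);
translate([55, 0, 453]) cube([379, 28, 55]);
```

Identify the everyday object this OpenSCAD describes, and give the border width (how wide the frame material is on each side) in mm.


A picture frame. The border width is 55 mm.

Four thin pieces enclosing a rectangular opening — a picture frame. The two full-height stiles are 508 mm tall; the top rail sits at z = 453 and is 55 mm tall, so the border above the opening is 508 − 453 = 55 mm, matching the stile x-width.


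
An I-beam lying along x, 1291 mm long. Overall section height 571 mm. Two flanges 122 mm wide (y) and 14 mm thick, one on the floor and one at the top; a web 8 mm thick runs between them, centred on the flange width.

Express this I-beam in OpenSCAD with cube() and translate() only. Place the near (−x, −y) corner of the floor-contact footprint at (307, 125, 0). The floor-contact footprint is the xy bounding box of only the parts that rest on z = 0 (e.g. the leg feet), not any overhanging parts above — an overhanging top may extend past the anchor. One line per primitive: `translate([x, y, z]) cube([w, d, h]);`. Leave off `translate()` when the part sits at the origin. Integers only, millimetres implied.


translate([307, 125, 0]) cube([1291, 122, 14]);
translate([307, 182, 14]) cube([1291, 8, 543]);
translate([307, 125, 557]) cube([1291, 122, 14]);


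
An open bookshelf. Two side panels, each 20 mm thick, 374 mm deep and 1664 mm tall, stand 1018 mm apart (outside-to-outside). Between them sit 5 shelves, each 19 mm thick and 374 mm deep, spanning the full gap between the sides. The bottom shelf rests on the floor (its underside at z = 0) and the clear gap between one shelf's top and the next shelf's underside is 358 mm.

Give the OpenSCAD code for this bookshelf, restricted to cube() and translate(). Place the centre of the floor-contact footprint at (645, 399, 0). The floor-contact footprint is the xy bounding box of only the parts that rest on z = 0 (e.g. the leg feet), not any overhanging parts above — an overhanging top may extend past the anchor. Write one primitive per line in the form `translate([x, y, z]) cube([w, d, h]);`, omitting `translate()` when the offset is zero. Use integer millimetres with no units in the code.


translate([136, 212, 0]) cube([20, 374, 1664]);
translate([1134, 212, 0]) cube([20, 374, 1664]);
translate([156, 212, 0]) cube([978, 374, 19]);
translate([156, 212, 377]) cube([978, 374, 19]);
translate([156, 212, 754]) cube([978, 374, 19]);
translate([156, 212, 1131]) cube([978, 374, 19]);
translate([156, 212, 1508]) cube([978, 374, 19]);


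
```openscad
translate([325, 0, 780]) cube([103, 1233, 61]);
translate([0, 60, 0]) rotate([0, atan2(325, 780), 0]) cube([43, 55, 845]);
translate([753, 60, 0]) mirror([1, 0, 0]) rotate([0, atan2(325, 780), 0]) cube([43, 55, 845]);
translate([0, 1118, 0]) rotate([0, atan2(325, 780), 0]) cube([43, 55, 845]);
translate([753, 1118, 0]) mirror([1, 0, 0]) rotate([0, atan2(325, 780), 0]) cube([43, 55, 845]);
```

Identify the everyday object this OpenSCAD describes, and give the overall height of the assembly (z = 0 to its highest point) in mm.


A sawhorse. The overall height is 841 mm.

A beam across two mirrored pairs of raked legs — a sawhorse. The beam's underside is at z = 780 (matching the legs' vertical rise in atan2(325, 780)) and the beam is 61 mm tall, so its top is at 780 + 61 = 841 mm. The raked legs top out at the beam's underside, so that is the highest point.


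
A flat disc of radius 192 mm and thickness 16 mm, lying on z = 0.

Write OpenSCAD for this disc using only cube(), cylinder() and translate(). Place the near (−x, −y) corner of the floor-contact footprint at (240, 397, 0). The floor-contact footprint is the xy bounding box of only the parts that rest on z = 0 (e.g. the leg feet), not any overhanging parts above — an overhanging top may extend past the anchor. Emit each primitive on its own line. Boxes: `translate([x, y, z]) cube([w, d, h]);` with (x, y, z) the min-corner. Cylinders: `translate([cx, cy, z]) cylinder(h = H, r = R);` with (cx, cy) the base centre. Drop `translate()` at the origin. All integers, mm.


translate([432, 589, 0]) cylinder(h = 16, r = 192);


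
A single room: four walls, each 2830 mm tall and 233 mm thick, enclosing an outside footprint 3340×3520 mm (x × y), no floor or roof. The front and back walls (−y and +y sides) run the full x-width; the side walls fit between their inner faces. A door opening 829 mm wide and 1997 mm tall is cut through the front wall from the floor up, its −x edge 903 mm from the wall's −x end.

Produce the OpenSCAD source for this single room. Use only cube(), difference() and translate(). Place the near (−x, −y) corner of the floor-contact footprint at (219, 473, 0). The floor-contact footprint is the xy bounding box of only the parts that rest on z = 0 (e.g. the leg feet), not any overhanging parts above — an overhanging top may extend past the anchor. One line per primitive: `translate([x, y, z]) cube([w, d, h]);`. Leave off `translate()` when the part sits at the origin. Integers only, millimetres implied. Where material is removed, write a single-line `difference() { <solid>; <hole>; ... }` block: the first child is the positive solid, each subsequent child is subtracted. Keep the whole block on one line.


difference() { translate([219, 473, 0]) cube([3340, 233, 2830]); translate([1122, 473, 0]) cube([829, 233, 1997]); }
translate([219, 3760, 0]) cube([3340, 233, 2830]);
translate([219, 706, 0]) cube([233, 3054, 2830]);
translate([3326, 706, 0]) cube([233, 3054, 2830]);


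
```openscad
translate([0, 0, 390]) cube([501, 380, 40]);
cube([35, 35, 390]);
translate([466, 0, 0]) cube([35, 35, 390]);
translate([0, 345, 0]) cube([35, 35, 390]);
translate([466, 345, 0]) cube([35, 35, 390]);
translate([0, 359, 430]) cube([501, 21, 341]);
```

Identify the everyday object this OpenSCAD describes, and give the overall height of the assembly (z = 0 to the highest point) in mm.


A chair. The overall height is 771 mm.

A slab on four corner posts with a tall panel at the back — a chair. The seat slab sits at z = 390 with thickness 40, and the 341 mm backrest starts at the seat top, so the overall height is 390 + 40 + 341 = 771 mm.


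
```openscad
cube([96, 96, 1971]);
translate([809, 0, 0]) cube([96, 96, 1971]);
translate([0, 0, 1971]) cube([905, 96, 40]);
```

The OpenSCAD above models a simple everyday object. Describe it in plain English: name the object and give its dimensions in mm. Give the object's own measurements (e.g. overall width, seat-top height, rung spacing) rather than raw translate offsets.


A door frame. The clear opening is 713 mm wide and 1971 mm high. Two 96 mm wide jambs, 96 mm deep, stand either side of the opening from the floor to the top of the opening. A 40 mm thick head sits across the top of both jambs, spanning the full outside width of the frame.


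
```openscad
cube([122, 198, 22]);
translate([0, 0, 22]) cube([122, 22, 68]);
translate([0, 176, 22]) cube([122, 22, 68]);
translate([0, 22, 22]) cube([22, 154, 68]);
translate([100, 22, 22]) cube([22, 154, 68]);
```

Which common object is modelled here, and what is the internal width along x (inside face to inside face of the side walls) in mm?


An open box. The internal width is 78 mm.

A 122×198 base slab with four walls standing on it — an open box. The base is 122 mm wide and the walls are 22 mm thick, so the internal width is 122 − 2 × 22 = 78 mm.


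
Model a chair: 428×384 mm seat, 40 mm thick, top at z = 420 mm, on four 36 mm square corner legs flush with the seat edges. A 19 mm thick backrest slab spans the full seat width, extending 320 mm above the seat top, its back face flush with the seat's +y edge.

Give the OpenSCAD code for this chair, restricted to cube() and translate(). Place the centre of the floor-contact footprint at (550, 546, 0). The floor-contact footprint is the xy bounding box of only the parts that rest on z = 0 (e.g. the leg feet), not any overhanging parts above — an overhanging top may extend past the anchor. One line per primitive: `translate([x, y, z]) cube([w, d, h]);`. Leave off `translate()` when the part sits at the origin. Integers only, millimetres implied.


translate([336, 354, 380]) cube([428, 384, 40]);
translate([336, 354, 0]) cube([36, 36, 380]);
translate([728, 354, 0]) cube([36, 36, 380]);
translate([336, 702, 0]) cube([36, 36, 380]);
translate([728, 702, 0]) cube([36, 36, 380]);
translate([336, 719, 420]) cube([428, 19, 320]);


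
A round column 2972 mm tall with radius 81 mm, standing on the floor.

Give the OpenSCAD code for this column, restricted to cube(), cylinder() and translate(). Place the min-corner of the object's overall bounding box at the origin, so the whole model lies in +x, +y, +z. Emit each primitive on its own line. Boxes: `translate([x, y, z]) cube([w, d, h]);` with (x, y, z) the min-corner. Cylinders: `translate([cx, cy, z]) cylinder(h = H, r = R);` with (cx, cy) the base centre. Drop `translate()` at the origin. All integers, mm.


translate([81, 81, 0]) cylinder(h = 2972, r = 81);


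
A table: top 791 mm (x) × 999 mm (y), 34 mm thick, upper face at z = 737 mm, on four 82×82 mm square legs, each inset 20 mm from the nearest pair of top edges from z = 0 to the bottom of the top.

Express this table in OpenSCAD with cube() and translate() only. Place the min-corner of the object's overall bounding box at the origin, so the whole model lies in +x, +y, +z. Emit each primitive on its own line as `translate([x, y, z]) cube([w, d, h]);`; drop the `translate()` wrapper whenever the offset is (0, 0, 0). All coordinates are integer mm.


// leg_h = 737 - 34 = 703
translate([0, 0, 703]) cube([791, 999, 34]);
translate([20, 20, 0]) cube([82, 82, 703]);
translate([689, 20, 0]) cube([82, 82, 703]);
translate([20, 897, 0]) cube([82, 82, 703]);
translate([689, 897, 0]) cube([82, 82, 703]);


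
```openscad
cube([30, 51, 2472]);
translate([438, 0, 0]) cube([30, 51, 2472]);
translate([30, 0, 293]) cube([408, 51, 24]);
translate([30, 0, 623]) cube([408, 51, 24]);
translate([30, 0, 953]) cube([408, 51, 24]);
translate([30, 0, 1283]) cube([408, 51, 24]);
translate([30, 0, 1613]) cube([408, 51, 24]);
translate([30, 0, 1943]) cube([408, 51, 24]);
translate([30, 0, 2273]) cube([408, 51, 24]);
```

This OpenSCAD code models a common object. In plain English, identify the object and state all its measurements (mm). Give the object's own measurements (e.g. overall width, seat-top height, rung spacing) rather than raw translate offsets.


A straight ladder. Two 30×51 mm vertical rails, 2472 mm tall, stand 468 mm apart (outside-to-outside) with their front faces coplanar on the −y side. 7 rungs, each 51 mm deep and 24 mm tall, span between the inner faces of the rails, front faces flush with the rails. The lowest rung's underside is at z = 293 mm and rungs are spaced 330 mm apart (underside to underside).


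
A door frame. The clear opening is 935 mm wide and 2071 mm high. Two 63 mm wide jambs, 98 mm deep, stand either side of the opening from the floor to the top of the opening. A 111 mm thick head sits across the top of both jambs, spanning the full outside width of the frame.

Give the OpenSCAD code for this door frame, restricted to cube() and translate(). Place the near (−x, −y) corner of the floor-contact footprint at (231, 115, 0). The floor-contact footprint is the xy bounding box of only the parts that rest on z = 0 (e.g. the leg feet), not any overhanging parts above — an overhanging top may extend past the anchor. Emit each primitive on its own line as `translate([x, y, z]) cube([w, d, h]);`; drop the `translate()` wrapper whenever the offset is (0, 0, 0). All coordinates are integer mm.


translate([231, 115, 0]) cube([63, 98, 2071]);
translate([1229, 115, 0]) cube([63, 98, 2071]);
translate([231, 115, 2071]) cube([1061, 98, 111]);


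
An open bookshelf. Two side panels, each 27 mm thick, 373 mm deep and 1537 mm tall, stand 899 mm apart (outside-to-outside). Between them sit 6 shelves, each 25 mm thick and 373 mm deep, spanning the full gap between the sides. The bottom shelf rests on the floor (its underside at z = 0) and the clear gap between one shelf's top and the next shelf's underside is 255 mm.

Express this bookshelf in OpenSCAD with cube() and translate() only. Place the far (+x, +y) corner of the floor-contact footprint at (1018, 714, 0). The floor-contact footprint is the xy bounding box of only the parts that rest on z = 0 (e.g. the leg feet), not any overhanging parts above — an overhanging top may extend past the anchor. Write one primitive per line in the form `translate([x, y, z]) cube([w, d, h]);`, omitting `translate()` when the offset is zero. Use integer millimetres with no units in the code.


translate([119, 341, 0]) cube([27, 373, 1537]);
translate([991, 341, 0]) cube([27, 373, 1537]);
translate([146, 341, 0]) cube([845, 373, 25]);
translate([146, 341, 280]) cube([845, 373, 25]);
translate([146, 341, 560]) cube([845, 373, 25]);
translate([146, 341, 840]) cube([845, 373, 25]);
translate([146, 341, 1120]) cube([845, 373, 25]);
translate([146, 341, 1400]) cube([845, 373, 25]);


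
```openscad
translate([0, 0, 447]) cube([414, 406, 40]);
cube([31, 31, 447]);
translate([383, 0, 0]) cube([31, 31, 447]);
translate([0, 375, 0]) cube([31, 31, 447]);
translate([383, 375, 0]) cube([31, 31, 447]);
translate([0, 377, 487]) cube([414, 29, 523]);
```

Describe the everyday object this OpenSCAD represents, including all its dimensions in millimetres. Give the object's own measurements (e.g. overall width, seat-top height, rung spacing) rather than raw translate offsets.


A chair. The seat is a 414×406×40 mm slab with its top at z = 487 mm, on four 31×31 mm corner legs (flush with the seat edges, standing on z = 0). A flat backrest 29 mm thick, 523 mm tall, spans the full seat width and rises from the seat top along its +y edge, rear face flush with the rear of the seat.


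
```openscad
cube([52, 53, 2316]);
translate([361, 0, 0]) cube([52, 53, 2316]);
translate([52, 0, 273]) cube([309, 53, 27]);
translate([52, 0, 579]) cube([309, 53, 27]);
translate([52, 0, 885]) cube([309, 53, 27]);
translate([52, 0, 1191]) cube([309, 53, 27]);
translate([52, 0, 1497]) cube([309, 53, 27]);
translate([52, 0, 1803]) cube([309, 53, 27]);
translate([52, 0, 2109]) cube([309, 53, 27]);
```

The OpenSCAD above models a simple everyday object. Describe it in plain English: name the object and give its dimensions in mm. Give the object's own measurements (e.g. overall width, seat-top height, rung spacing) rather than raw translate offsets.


A straight ladder. Two 52×53 mm vertical rails, 2316 mm tall, stand 413 mm apart (outside-to-outside) with their front faces coplanar on the −y side. 7 rungs, each 53 mm deep and 27 mm tall, span between the inner faces of the rails, front faces flush with the rails. The lowest rung's underside is at z = 273 mm and rungs are spaced 306 mm apart (underside to underside).
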